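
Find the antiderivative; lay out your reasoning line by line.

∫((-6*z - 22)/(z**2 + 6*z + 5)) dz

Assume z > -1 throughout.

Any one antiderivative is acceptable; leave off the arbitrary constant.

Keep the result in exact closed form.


Step 1. Decompose ∫((-6*z - 22)/(z**2 + 6*z + 5)) dz by partial fractions, (-6*z - 22)/(z**2 + 6*z + 5) = -2/(z + 5) - 4/(z + 1): now ∫(-4/(z + 1)) dz + ∫(-2/(z + 5)) dz.
Step 2. Evaluate the standard form [assuming z > -1]: now -4*log(z + 1) + ∫(-2/(z + 5)) dz.
Step 3. Evaluate the standard form [assuming z > -5]: now -4*log(z + 1) - 2*log(z + 5).
Answer: -4*log(z + 1) - 2*log(z + 5).


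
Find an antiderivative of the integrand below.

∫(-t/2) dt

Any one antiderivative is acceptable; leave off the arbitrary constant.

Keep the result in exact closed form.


Answer: -t**2/4.


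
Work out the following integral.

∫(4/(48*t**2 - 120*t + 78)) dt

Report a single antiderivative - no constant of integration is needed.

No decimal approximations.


Answer: atan(4*t - 5)/3.


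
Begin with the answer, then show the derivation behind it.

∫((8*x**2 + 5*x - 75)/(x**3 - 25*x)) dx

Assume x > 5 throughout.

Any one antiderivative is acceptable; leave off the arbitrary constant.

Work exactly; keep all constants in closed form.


The answer is 3*log(x) + 3*log(x - 5) + 2*log(x + 5).
Step 1. Decompose ∫((8*x**2 + 5*x - 75)/(x**3 - 25*x)) dx by partial fractions, (8*x**2 + 5*x - 75)/(x**3 - 25*x) = 2/(x + 5) + 3/(x - 5) + 3/x: now ∫(3/x) dx + ∫(3/(x - 5)) dx + ∫(2/(x + 5)) dx.
Step 2. Evaluate the standard form [assuming x > 5]: now 3*log(x - 5) + ∫(3/x) dx + ∫(2/(x + 5)) dx.
Step 3. Evaluate the standard form [assuming x > 0]: now 3*log(x) + 3*log(x - 5) + ∫(2/(x + 5)) dx.
Step 4. Evaluate the standard form [assuming x > -5]: now 3*log(x) + 3*log(x - 5) + 2*log(x + 5).
Answer: 3*log(x) + 3*log(x - 5) + 2*log(x + 5).


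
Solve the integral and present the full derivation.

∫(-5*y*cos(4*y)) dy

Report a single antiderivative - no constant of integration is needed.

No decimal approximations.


Step 1. Integrate ∫(-5*y*cos(4*y)) dy by parts with u = y, dv = (-5*cos(4*y)) dy, so v = -5*sin(4*y)/4: now -5*y*sin(4*y)/4 + ∫(5*sin(4*y)/4) dy.
Step 2. Evaluate the standard form: now -5*y*sin(4*y)/4 - 5*cos(4*y)/16.
Answer: -5*y*sin(4*y)/4 - 5*cos(4*y)/16.


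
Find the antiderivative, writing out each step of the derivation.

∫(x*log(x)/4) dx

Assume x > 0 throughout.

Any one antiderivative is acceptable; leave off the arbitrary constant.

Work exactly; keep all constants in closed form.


Step 1. Integrate ∫(x*log(x)/4) dx by parts with u = log(x), dv = (x/4) dx, so v = x**2/8 [assuming x > 0]: now x**2*log(x)/8 + ∫(-x/8) dx.
Step 2. Evaluate the standard form: now x**2*log(x)/8 - x**2/16.
Answer: x**2*log(x)/8 - x**2/16.


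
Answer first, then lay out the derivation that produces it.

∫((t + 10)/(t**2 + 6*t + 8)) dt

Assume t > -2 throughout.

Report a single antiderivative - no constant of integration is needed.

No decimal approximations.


The answer is 4*log(t + 2) - 3*log(t + 4).
Step 1. Decompose ∫((t + 10)/(t**2 + 6*t + 8)) dt by partial fractions, (t + 10)/(t**2 + 6*t + 8) = -3/(t + 4) + 4/(t + 2): now ∫(4/(t + 2)) dt + ∫(-3/(t + 4)) dt.
Step 2. Evaluate the standard form [assuming t > -2]: now 4*log(t + 2) + ∫(-3/(t + 4)) dt.
Step 3. Evaluate the standard form [assuming t > -4]: now 4*log(t + 2) - 3*log(t + 4).
Answer: 4*log(t + 2) - 3*log(t + 4).


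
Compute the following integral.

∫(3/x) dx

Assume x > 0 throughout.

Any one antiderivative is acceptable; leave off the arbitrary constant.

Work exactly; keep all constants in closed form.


Answer: 3*log(x).


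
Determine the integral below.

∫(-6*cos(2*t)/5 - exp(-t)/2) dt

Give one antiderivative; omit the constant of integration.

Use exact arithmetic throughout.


Answer: -3*sin(2*t)/5 + exp(-t)/2.


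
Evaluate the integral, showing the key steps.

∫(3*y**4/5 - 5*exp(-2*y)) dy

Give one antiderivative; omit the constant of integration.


Step 1. Rewrite: now ∫(3*y**4/5) dy + ∫(-5*exp(-2*y)) dy.
Step 2. Evaluate the standard form: now ∫(3*y**4/5) dy + 5*exp(-2*y)/2.
Step 3. Evaluate the standard form: now 3*y**5/25 + 5*exp(-2*y)/2.
Answer: 3*y**5/25 + 5*exp(-2*y)/2.


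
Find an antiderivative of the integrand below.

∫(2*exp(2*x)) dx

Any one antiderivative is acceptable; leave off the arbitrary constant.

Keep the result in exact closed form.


Answer: exp(2*x).


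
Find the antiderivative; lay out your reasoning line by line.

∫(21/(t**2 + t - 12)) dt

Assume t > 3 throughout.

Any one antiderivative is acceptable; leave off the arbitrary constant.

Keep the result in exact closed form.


Step 1. Decompose ∫(21/(t**2 + t - 12)) dt by partial fractions, 21/(t**2 + t - 12) = -3/(t + 4) + 3/(t - 3): now ∫(3/(t - 3)) dt + ∫(-3/(t + 4)) dt.
Step 2. Evaluate the standard form [assuming t > 3]: now 3*log(t - 3) + ∫(-3/(t + 4)) dt.
Step 3. Evaluate the standard form [assuming t > -4]: now 3*log(t - 3) - 3*log(t + 4).
Answer: 3*log(t - 3) - 3*log(t + 4).


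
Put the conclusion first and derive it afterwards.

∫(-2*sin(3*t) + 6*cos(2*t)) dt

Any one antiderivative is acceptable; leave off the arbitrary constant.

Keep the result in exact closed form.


The answer is 3*sin(2*t) + 2*cos(3*t)/3.
Step 1. Rewrite: now ∫(-2*sin(3*t)) dt + ∫(6*cos(2*t)) dt.
Step 2. Evaluate the standard form: now 2*cos(3*t)/3 + ∫(6*cos(2*t)) dt.
Step 3. Evaluate the standard form: now 3*sin(2*t) + 2*cos(3*t)/3.
Answer: 3*sin(2*t) + 2*cos(3*t)/3.


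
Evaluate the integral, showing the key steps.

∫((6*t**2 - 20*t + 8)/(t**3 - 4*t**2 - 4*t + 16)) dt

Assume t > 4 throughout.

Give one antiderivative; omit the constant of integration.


Step 1. Decompose ∫((6*t**2 - 20*t + 8)/(t**3 - 4*t**2 - 4*t + 16)) dt by partial fractions, (6*t**2 - 20*t + 8)/(t**3 - 4*t**2 - 4*t + 16) = 3/(t + 2) + 1/(t - 2) + 2/(t - 4): now ∫(2/(t - 4)) dt + ∫(1/(t - 2)) dt + ∫(3/(t + 2)) dt.
Step 2. Evaluate the standard form [assuming t > -2]: now 3*log(t + 2) + ∫(2/(t - 4)) dt + ∫(1/(t - 2)) dt.
Step 3. Evaluate the standard form [assuming t > 2]: now log(t - 2) + 3*log(t + 2) + ∫(2/(t - 4)) dt.
Step 4. Evaluate the standard form [assuming t > 4]: now 2*log(t - 4) + log(t - 2) + 3*log(t + 2).
Answer: 2*log(t - 4) + log(t - 2) + 3*log(t + 2).


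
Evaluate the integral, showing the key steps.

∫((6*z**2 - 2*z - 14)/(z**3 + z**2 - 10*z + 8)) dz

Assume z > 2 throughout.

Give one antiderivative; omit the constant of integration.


Step 1. Decompose ∫((6*z**2 - 2*z - 14)/(z**3 + z**2 - 10*z + 8)) dz by partial fractions, (6*z**2 - 2*z - 14)/(z**3 + z**2 - 10*z + 8) = 3/(z + 4) + 2/(z - 1) + 1/(z - 2): now ∫(1/(z - 2)) dz + ∫(2/(z - 1)) dz + ∫(3/(z + 4)) dz.
Step 2. Evaluate the standard form [assuming z > 2]: now log(z - 2) + ∫(2/(z - 1)) dz + ∫(3/(z + 4)) dz.
Step 3. Evaluate the standard form [assuming z > -4]: now log(z - 2) + 3*log(z + 4) + ∫(2/(z - 1)) dz.
Step 4. Evaluate the standard form [assuming z > 1]: now log(z - 2) + 2*log(z - 1) + 3*log(z + 4).
Answer: log(z - 2) + 2*log(z - 1) + 3*log(z + 4).


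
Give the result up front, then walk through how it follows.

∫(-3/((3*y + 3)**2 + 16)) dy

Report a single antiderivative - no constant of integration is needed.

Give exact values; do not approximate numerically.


The answer is -atan(3*y/4 + 3/4)/4.
Step 1. Substitute u = 3*y + 3, turning ∫(-3/((3*y + 3)**2 + 16)) dy into ∫(-1/(u**2 + 16)) du: now ∫(-1/(u**2 + 16)) du.
Step 2. Evaluate the standard form: now -atan(u/4)/4.
Step 3. Substitute back u = 3*y + 3: now -atan(3*y/4 + 3/4)/4.
Answer: -atan(3*y/4 + 3/4)/4.


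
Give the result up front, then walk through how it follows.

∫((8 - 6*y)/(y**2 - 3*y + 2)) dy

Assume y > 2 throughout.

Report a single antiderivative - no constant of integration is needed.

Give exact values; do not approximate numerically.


The answer is -4*log(y - 2) - 2*log(y - 1).
Step 1. Decompose ∫((8 - 6*y)/(y**2 - 3*y + 2)) dy by partial fractions, (8 - 6*y)/(y**2 - 3*y + 2) = -2/(y - 1) - 4/(y - 2): now ∫(-4/(y - 2)) dy + ∫(-2/(y - 1)) dy.
Step 2. Evaluate the standard form [assuming y > 1]: now -2*log(y - 1) + ∫(-4/(y - 2)) dy.
Step 3. Evaluate the standard form [assuming y > 2]: now -4*log(y - 2) - 2*log(y - 1).
Answer: -4*log(y - 2) - 2*log(y - 1).


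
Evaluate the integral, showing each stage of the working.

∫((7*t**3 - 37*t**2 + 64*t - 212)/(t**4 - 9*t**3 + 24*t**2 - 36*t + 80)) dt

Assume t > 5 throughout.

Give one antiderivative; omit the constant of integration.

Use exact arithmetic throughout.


Step 1. Decompose ∫((7*t**3 - 37*t**2 + 64*t - 212)/(t**4 - 9*t**3 + 24*t**2 - 36*t + 80)) dt by partial fractions, (7*t**3 - 37*t**2 + 64*t - 212)/(t**4 - 9*t**3 + 24*t**2 - 36*t + 80) = -4/(t**2 + 4) + 5/(t - 4) + 2/(t - 5): now ∫(2/(t - 5)) dt + ∫(5/(t - 4)) dt + ∫(-4/(t**2 + 4)) dt.
Step 2. Evaluate the standard form [assuming t > 4]: now 5*log(t - 4) + ∫(2/(t - 5)) dt + ∫(-4/(t**2 + 4)) dt.
Step 3. Evaluate the standard form [assuming t > 5]: now 2*log(t - 5) + 5*log(t - 4) + ∫(-4/(t**2 + 4)) dt.
Step 4. Evaluate the standard form: now 2*log(t - 5) + 5*log(t - 4) - 2*atan(t/2).
Answer: 2*log(t - 5) + 5*log(t - 4) - 2*atan(t/2).


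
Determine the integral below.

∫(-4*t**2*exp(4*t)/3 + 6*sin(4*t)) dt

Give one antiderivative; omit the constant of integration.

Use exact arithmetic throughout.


Answer: -t**2*exp(4*t)/3 + t*exp(4*t)/6 - exp(4*t)/24 - 3*cos(4*t)/2.


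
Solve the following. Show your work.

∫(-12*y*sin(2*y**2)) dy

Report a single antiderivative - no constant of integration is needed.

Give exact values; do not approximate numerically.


Step 1. Substitute u = y**2, turning ∫(-12*y*sin(2*y**2)) dy into ∫(-6*sin(2*u)) du: now ∫(-6*sin(2*u)) du.
Step 2. Evaluate the standard form: now 3*cos(2*u).
Step 3. Substitute back u = y**2: now 3*cos(2*y**2).
Answer: 3*cos(2*y**2).


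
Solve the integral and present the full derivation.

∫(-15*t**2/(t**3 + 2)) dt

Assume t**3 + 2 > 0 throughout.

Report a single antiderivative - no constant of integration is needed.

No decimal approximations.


Step 1. Substitute u = t**3 + 2, turning ∫(-15*t**2/(t**3 + 2)) dt into ∫(-5/u) du: now ∫(-5/u) du.
Step 2. Evaluate the standard form [assuming u > 0]: now -5*log(u).
Step 3. Substitute back u = t**3 + 2: now -5*log(t**3 + 2).
Answer: -5*log(t**3 + 2).


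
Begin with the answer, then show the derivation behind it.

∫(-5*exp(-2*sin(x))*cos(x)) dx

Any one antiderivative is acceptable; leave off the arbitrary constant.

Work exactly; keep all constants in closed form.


The answer is 5*exp(-2*sin(x))/2.
Step 1. Substitute u = sin(x), turning ∫(-5*exp(-2*sin(x))*cos(x)) dx into ∫(-5*exp(-2*u)) du: now ∫(-5*exp(-2*u)) du.
Step 2. Evaluate the standard form: now 5*exp(-2*u)/2.
Step 3. Substitute back u = sin(x): now 5*exp(-2*sin(x))/2.
Answer: 5*exp(-2*sin(x))/2.


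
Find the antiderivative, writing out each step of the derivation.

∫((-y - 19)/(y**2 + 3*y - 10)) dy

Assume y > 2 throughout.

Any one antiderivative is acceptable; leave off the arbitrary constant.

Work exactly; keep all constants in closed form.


Step 1. Decompose ∫((-y - 19)/(y**2 + 3*y - 10)) dy by partial fractions, (-y - 19)/(y**2 + 3*y - 10) = 2/(y + 5) - 3/(y - 2): now ∫(-3/(y - 2)) dy + ∫(2/(y + 5)) dy.
Step 2. Evaluate the standard form [assuming y > -5]: now 2*log(y + 5) + ∫(-3/(y - 2)) dy.
Step 3. Evaluate the standard form [assuming y > 2]: now -3*log(y - 2) + 2*log(y + 5).
Answer: -3*log(y - 2) + 2*log(y + 5).


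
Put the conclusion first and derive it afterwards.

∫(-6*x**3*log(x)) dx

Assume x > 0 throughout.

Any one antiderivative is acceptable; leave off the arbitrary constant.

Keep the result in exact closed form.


The answer is -3*x**4*log(x)/2 + 3*x**4/8.
Step 1. Integrate ∫(-6*x**3*log(x)) dx by parts with u = log(x), dv = (-6*x**3) dx, so v = -3*x**4/2 [assuming x > 0]: now -3*x**4*log(x)/2 + ∫(3*x**3/2) dx.
Step 2. Evaluate the standard form: now -3*x**4*log(x)/2 + 3*x**4/8.
Answer: -3*x**4*log(x)/2 + 3*x**4/8.


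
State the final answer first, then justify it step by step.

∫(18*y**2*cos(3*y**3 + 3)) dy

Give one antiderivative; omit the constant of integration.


The answer is 2*sin(3*y**3 + 3).
Step 1. Substitute u = y**3 + 1, turning ∫(18*y**2*cos(3*y**3 + 3)) dy into ∫(6*cos(3*u)) du: now ∫(6*cos(3*u)) du.
Step 2. Evaluate the standard form: now 2*sin(3*u).
Step 3. Substitute back u = y**3 + 1: now 2*sin(3*y**3 + 3).
Answer: 2*sin(3*y**3 + 3).


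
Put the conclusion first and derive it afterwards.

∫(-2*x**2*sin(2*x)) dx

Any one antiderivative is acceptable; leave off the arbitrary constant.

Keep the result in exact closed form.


The answer is x**2*cos(2*x) - x*sin(2*x) - cos(2*x)/2.
Step 1. Integrate ∫(-2*x**2*sin(2*x)) dx by parts with u = x**2, dv = (-2*sin(2*x)) dx, so v = cos(2*x): now x**2*cos(2*x) + ∫(-2*x*cos(2*x)) dx.
Step 2. Integrate ∫(-2*x*cos(2*x)) dx by parts with u = x, dv = (-2*cos(2*x)) dx, so v = -sin(2*x): now x**2*cos(2*x) - x*sin(2*x) + ∫(sin(2*x)) dx.
Step 3. Evaluate the standard form: now x**2*cos(2*x) - x*sin(2*x) - cos(2*x)/2.
Answer: x**2*cos(2*x) - x*sin(2*x) - cos(2*x)/2.


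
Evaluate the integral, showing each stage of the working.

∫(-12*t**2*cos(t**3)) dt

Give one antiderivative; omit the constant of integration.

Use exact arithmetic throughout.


Step 1. Substitute u = t**3, turning ∫(-12*t**2*cos(t**3)) dt into ∫(-4*cos(u)) du: now ∫(-4*cos(u)) du.
Step 2. Evaluate the standard form: now -4*sin(u).
Step 3. Substitute back u = t**3: now -4*sin(t**3).
Answer: -4*sin(t**3).


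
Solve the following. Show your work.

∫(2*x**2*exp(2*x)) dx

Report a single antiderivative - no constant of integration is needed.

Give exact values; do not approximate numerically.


Step 1. Integrate ∫(2*x**2*exp(2*x)) dx by parts with u = x**2, dv = (2*exp(2*x)) dx, so v = exp(2*x): now x**2*exp(2*x) + ∫(-2*x*exp(2*x)) dx.
Step 2. Integrate ∫(-2*x*exp(2*x)) dx by parts with u = x, dv = (-2*exp(2*x)) dx, so v = -exp(2*x): now x**2*exp(2*x) - x*exp(2*x) + ∫(exp(2*x)) dx.
Step 3. Evaluate the standard form: now x**2*exp(2*x) - x*exp(2*x) + exp(2*x)/2.
Answer: x**2*exp(2*x) - x*exp(2*x) + exp(2*x)/2.


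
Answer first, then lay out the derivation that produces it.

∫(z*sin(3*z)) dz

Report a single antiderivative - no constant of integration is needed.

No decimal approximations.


The answer is -z*cos(3*z)/3 + sin(3*z)/9.
Step 1. Integrate ∫(z*sin(3*z)) dz by parts with u = z, dv = (sin(3*z)) dz, so v = -cos(3*z)/3: now -z*cos(3*z)/3 + ∫(cos(3*z)/3) dz.
Step 2. Evaluate the standard form: now -z*cos(3*z)/3 + sin(3*z)/9.
Answer: -z*cos(3*z)/3 + sin(3*z)/9.


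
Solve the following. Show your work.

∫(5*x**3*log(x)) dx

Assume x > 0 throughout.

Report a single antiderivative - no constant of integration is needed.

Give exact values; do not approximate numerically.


Step 1. Integrate ∫(5*x**3*log(x)) dx by parts with u = log(x), dv = (5*x**3) dx, so v = 5*x**4/4 [assuming x > 0]: now 5*x**4*log(x)/4 + ∫(-5*x**3/4) dx.
Step 2. Evaluate the standard form: now 5*x**4*log(x)/4 - 5*x**4/16.
Answer: 5*x**4*log(x)/4 - 5*x**4/16.


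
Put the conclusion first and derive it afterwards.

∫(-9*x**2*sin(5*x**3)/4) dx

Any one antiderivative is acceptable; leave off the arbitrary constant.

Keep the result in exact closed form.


The answer is 3*cos(5*x**3)/20.
Step 1. Substitute u = x**3, turning ∫(-9*x**2*sin(5*x**3)/4) dx into ∫(-3*sin(5*u)/4) du: now ∫(-3*sin(5*u)/4) du.
Step 2. Evaluate the standard form: now 3*cos(5*u)/20.
Step 3. Substitute back u = x**3: now 3*cos(5*x**3)/20.
Answer: 3*cos(5*x**3)/20.


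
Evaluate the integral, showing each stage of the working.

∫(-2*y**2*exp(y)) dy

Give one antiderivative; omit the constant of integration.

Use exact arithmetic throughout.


Step 1. Integrate ∫(-2*y**2*exp(y)) dy by parts with u = y**2, dv = (-2*exp(y)) dy, so v = -2*exp(y): now -2*y**2*exp(y) + ∫(4*y*exp(y)) dy.
Step 2. Integrate ∫(4*y*exp(y)) dy by parts with u = y, dv = (4*exp(y)) dy, so v = 4*exp(y): now -2*y**2*exp(y) + 4*y*exp(y) + ∫(-4*exp(y)) dy.
Step 3. Evaluate the standard form: now -2*y**2*exp(y) + 4*y*exp(y) - 4*exp(y).
Answer: -2*y**2*exp(y) + 4*y*exp(y) - 4*exp(y).


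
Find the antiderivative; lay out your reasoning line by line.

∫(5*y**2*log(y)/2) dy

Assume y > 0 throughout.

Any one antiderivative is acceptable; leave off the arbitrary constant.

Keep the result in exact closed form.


Step 1. Integrate ∫(5*y**2*log(y)/2) dy by parts with u = log(y), dv = (5*y**2/2) dy, so v = 5*y**3/6 [assuming y > 0]: now 5*y**3*log(y)/6 + ∫(-5*y**2/6) dy.
Step 2. Evaluate the standard form: now 5*y**3*log(y)/6 - 5*y**3/18.
Answer: 5*y**3*log(y)/6 - 5*y**3/18.


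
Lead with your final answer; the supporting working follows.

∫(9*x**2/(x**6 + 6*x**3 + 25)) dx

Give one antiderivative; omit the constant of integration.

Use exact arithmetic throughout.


The answer is 3*atan(x**3/4 + 3/4)/4.
Step 1. Substitute u = x**3 + 3, turning ∫(9*x**2/(x**6 + 6*x**3 + 25)) dx into ∫(3/(u**2 + 16)) du: now ∫(3/(u**2 + 16)) du.
Step 2. Evaluate the standard form: now 3*atan(u/4)/4.
Step 3. Substitute back u = x**3 + 3: now 3*atan(x**3/4 + 3/4)/4.
Answer: 3*atan(x**3/4 + 3/4)/4.


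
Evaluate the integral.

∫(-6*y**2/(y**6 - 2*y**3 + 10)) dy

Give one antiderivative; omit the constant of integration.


Answer: -2*atan(y**3/3 - 1/3)/3.


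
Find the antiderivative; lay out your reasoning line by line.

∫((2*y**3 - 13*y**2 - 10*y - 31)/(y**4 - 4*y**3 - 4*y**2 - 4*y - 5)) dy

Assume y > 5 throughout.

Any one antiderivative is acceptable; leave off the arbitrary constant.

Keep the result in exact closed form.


Step 1. Decompose ∫((2*y**3 - 13*y**2 - 10*y - 31)/(y**4 - 4*y**3 - 4*y**2 - 4*y - 5)) dy by partial fractions, (2*y**3 - 13*y**2 - 10*y - 31)/(y**4 - 4*y**3 - 4*y**2 - 4*y - 5) = 3/(y**2 + 1) + 3/(y + 1) - 1/(y - 5): now ∫(-1/(y - 5)) dy + ∫(3/(y + 1)) dy + ∫(3/(y**2 + 1)) dy.
Step 2. Evaluate the standard form [assuming y > 5]: now -log(y - 5) + ∫(3/(y + 1)) dy + ∫(3/(y**2 + 1)) dy.
Step 3. Evaluate the standard form [assuming y > -1]: now -log(y - 5) + 3*log(y + 1) + ∫(3/(y**2 + 1)) dy.
Step 4. Evaluate the standard form: now -log(y - 5) + 3*log(y + 1) + 3*atan(y).
Answer: -log(y - 5) + 3*log(y + 1) + 3*atan(y).


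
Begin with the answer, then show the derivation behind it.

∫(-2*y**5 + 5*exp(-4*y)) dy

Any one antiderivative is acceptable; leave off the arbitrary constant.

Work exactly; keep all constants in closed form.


The answer is -y**6/3 - 5*exp(-4*y)/4.
Step 1. Rewrite: now ∫(-2*y**5) dy + ∫(5*exp(-4*y)) dy.
Step 2. Evaluate the standard form: now -y**6/3 + ∫(5*exp(-4*y)) dy.
Step 3. Evaluate the standard form: now -y**6/3 - 5*exp(-4*y)/4.
Answer: -y**6/3 - 5*exp(-4*y)/4.


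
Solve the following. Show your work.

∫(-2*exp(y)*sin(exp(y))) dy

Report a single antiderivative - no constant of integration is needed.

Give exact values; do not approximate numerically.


Step 1. Substitute u = exp(y), turning ∫(-2*exp(y)*sin(exp(y))) dy into ∫(-2*sin(u)) du: now ∫(-2*sin(u)) du.
Step 2. Evaluate the standard form: now 2*cos(u).
Step 3. Substitute back u = exp(y): now 2*cos(exp(y)).
Answer: 2*cos(exp(y)).


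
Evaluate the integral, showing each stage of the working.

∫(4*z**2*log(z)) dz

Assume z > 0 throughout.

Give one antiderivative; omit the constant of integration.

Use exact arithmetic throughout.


Step 1. Integrate ∫(4*z**2*log(z)) dz by parts with u = log(z), dv = (4*z**2) dz, so v = 4*z**3/3 [assuming z > 0]: now 4*z**3*log(z)/3 + ∫(-4*z**2/3) dz.
Step 2. Evaluate the standard form: now 4*z**3*log(z)/3 - 4*z**3/9.
Answer: 4*z**3*log(z)/3 - 4*z**3/9.


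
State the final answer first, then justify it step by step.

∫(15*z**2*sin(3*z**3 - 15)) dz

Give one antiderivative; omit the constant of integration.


The answer is -5*cos(3*z**3 - 15)/3.
Step 1. Substitute u = z**3 - 5, turning ∫(15*z**2*sin(3*z**3 - 15)) dz into ∫(5*sin(3*u)) du: now ∫(5*sin(3*u)) du.
Step 2. Evaluate the standard form: now -5*cos(3*u)/3.
Step 3. Substitute back u = z**3 - 5: now -5*cos(3*z**3 - 15)/3.
Answer: -5*cos(3*z**3 - 15)/3.


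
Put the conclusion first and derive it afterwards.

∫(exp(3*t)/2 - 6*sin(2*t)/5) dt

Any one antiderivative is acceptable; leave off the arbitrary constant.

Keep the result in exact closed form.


The answer is exp(3*t)/6 + 3*cos(2*t)/5.
Step 1. Rewrite: now ∫(exp(3*t)/2) dt + ∫(-6*sin(2*t)/5) dt.
Step 2. Evaluate the standard form: now exp(3*t)/6 + ∫(-6*sin(2*t)/5) dt.
Step 3. Evaluate the standard form: now exp(3*t)/6 + 3*cos(2*t)/5.
Answer: exp(3*t)/6 + 3*cos(2*t)/5.


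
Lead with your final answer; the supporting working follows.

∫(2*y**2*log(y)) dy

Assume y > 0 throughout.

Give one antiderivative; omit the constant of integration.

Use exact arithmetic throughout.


The answer is 2*y**3*log(y)/3 - 2*y**3/9.
Step 1. Integrate ∫(2*y**2*log(y)) dy by parts with u = log(y), dv = (2*y**2) dy, so v = 2*y**3/3 [assuming y > 0]: now 2*y**3*log(y)/3 + ∫(-2*y**2/3) dy.
Step 2. Evaluate the standard form: now 2*y**3*log(y)/3 - 2*y**3/9.
Answer: 2*y**3*log(y)/3 - 2*y**3/9.


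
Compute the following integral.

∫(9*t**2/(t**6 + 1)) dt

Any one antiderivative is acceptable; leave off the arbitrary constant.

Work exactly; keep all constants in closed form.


Answer: 3*atan(t**3).


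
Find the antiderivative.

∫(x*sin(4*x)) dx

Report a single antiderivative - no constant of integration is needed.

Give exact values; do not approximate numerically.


Answer: -x*cos(4*x)/4 + sin(4*x)/16.


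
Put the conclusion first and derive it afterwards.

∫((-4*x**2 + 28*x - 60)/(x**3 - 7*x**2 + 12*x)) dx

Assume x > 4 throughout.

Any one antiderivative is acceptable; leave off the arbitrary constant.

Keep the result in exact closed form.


The answer is -5*log(x) - 3*log(x - 4) + 4*log(x - 3).
Step 1. Decompose ∫((-4*x**2 + 28*x - 60)/(x**3 - 7*x**2 + 12*x)) dx by partial fractions, (-4*x**2 + 28*x - 60)/(x**3 - 7*x**2 + 12*x) = 4/(x - 3) - 3/(x - 4) - 5/x: now ∫(-5/x) dx + ∫(-3/(x - 4)) dx + ∫(4/(x - 3)) dx.
Step 2. Evaluate the standard form [assuming x > 3]: now 4*log(x - 3) + ∫(-5/x) dx + ∫(-3/(x - 4)) dx.
Step 3. Evaluate the standard form [assuming x > 4]: now -3*log(x - 4) + 4*log(x - 3) + ∫(-5/x) dx.
Step 4. Evaluate the standard form [assuming x > 0]: now -5*log(x) - 3*log(x - 4) + 4*log(x - 3).
Answer: -5*log(x) - 3*log(x - 4) + 4*log(x - 3).


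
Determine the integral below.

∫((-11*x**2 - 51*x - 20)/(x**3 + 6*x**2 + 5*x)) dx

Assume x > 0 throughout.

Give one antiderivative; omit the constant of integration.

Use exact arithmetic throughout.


Answer: -4*log(x) - 5*log(x + 1) - 2*log(x + 5).


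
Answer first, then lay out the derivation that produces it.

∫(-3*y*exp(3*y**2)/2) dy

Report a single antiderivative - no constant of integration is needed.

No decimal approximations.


The answer is -exp(3*y**2)/4.
Step 1. Substitute u = y**2, turning ∫(-3*y*exp(3*y**2)/2) dy into ∫(-3*exp(3*u)/4) du: now ∫(-3*exp(3*u)/4) du.
Step 2. Evaluate the standard form: now -exp(3*u)/4.
Step 3. Substitute back u = y**2: now -exp(3*y**2)/4.
Answer: -exp(3*y**2)/4.


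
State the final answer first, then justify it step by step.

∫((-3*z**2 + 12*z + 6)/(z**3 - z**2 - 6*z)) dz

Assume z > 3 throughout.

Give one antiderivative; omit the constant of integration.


The answer is -log(z) + log(z - 3) - 3*log(z + 2).
Step 1. Decompose ∫((-3*z**2 + 12*z + 6)/(z**3 - z**2 - 6*z)) dz by partial fractions, (-3*z**2 + 12*z + 6)/(z**3 - z**2 - 6*z) = -3/(z + 2) + 1/(z - 3) - 1/z: now ∫(-1/z) dz + ∫(1/(z - 3)) dz + ∫(-3/(z + 2)) dz.
Step 2. Evaluate the standard form [assuming z > 3]: now log(z - 3) + ∫(-1/z) dz + ∫(-3/(z + 2)) dz.
Step 3. Evaluate the standard form [assuming z > 0]: now -log(z) + log(z - 3) + ∫(-3/(z + 2)) dz.
Step 4. Evaluate the standard form [assuming z > -2]: now -log(z) + log(z - 3) - 3*log(z + 2).
Answer: -log(z) + log(z - 3) - 3*log(z + 2).


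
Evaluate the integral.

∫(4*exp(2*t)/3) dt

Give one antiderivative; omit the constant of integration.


Answer: 2*exp(2*t)/3.


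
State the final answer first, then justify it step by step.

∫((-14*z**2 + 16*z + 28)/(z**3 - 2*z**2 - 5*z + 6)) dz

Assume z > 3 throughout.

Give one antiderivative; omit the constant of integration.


The answer is -5*log(z - 3) - 5*log(z - 1) - 4*log(z + 2).
Step 1. Decompose ∫((-14*z**2 + 16*z + 28)/(z**3 - 2*z**2 - 5*z + 6)) dz by partial fractions, (-14*z**2 + 16*z + 28)/(z**3 - 2*z**2 - 5*z + 6) = -4/(z + 2) - 5/(z - 1) - 5/(z - 3): now ∫(-5/(z - 3)) dz + ∫(-5/(z - 1)) dz + ∫(-4/(z + 2)) dz.
Step 2. Evaluate the standard form [assuming z > -2]: now -4*log(z + 2) + ∫(-5/(z - 3)) dz + ∫(-5/(z - 1)) dz.
Step 3. Evaluate the standard form [assuming z > 3]: now -5*log(z - 3) - 4*log(z + 2) + ∫(-5/(z - 1)) dz.
Step 4. Evaluate the standard form [assuming z > 1]: now -5*log(z - 3) - 5*log(z - 1) - 4*log(z + 2).
Answer: -5*log(z - 3) - 5*log(z - 1) - 4*log(z + 2).


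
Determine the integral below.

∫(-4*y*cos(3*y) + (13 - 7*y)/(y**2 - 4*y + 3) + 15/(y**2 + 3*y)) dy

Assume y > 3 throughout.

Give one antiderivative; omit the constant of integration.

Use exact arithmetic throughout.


Answer: -4*y*sin(3*y)/3 + 5*log(y) - 4*log(y - 3) - 3*log(y - 1) - 5*log(y + 3) - 4*cos(3*y)/9.


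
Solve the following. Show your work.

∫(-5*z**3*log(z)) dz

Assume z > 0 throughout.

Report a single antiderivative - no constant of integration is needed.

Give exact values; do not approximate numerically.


Step 1. Integrate ∫(-5*z**3*log(z)) dz by parts with u = log(z), dv = (-5*z**3) dz, so v = -5*z**4/4 [assuming z > 0]: now -5*z**4*log(z)/4 + ∫(5*z**3/4) dz.
Step 2. Evaluate the standard form: now -5*z**4*log(z)/4 + 5*z**4/16.
Answer: -5*z**4*log(z)/4 + 5*z**4/16.


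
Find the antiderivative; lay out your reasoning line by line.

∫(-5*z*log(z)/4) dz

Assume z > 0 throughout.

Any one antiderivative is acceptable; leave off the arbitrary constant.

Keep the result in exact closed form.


Step 1. Integrate ∫(-5*z*log(z)/4) dz by parts with u = log(z), dv = (-5*z/4) dz, so v = -5*z**2/8 [assuming z > 0]: now -5*z**2*log(z)/8 + ∫(5*z/8) dz.
Step 2. Evaluate the standard form: now -5*z**2*log(z)/8 + 5*z**2/16.
Answer: -5*z**2*log(z)/8 + 5*z**2/16.


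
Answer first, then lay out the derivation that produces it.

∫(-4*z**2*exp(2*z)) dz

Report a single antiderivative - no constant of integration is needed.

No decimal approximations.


The answer is -2*z**2*exp(2*z) + 2*z*exp(2*z) - exp(2*z).
Step 1. Integrate ∫(-4*z**2*exp(2*z)) dz by parts with u = z**2, dv = (-4*exp(2*z)) dz, so v = -2*exp(2*z): now -2*z**2*exp(2*z) + ∫(4*z*exp(2*z)) dz.
Step 2. Integrate ∫(4*z*exp(2*z)) dz by parts with u = z, dv = (4*exp(2*z)) dz, so v = 2*exp(2*z): now -2*z**2*exp(2*z) + 2*z*exp(2*z) + ∫(-2*exp(2*z)) dz.
Step 3. Evaluate the standard form: now -2*z**2*exp(2*z) + 2*z*exp(2*z) - exp(2*z).
Answer: -2*z**2*exp(2*z) + 2*z*exp(2*z) - exp(2*z).


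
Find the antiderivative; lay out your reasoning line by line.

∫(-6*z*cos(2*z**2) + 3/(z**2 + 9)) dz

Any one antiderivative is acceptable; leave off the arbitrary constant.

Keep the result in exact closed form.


Step 1. Rewrite: now ∫(-6*z*cos(2*z**2)) dz + ∫(3/(z**2 + 9)) dz.
Step 2. Substitute u = z**2, turning ∫(-6*z*cos(2*z**2)) dz into ∫(-3*cos(2*u)) du: now ∫(3/(z**2 + 9)) dz + ∫(-3*cos(2*u)) du.
Step 3. Evaluate the standard form: now -3*sin(2*u)/2 + ∫(3/(z**2 + 9)) dz.
Step 4. Substitute back u = z**2: now -3*sin(2*z**2)/2 + ∫(3/(z**2 + 9)) dz.
Step 5. Evaluate the standard form: now -3*sin(2*z**2)/2 + atan(z/3).
Answer: -3*sin(2*z**2)/2 + atan(z/3).


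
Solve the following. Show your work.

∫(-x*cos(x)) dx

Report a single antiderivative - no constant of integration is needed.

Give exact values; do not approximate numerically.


Step 1. Integrate ∫(-x*cos(x)) dx by parts with u = x, dv = (-cos(x)) dx, so v = -sin(x): now -x*sin(x) + ∫(sin(x)) dx.
Step 2. Evaluate the standard form: now -x*sin(x) - cos(x).
Answer: -x*sin(x) - cos(x).


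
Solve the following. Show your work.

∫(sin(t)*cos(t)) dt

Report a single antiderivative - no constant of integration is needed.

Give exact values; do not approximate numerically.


Step 1. Substitute u = sin(t), turning ∫(sin(t)*cos(t)) dt into ∫(u) du: now ∫(u) du.
Step 2. Evaluate the standard form: now u**2/2.
Step 3. Substitute back u = sin(t): now sin(t)**2/2.
Answer: sin(t)**2/2.


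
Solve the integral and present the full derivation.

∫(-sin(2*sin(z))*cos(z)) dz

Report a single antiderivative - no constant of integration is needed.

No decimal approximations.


Step 1. Substitute u = sin(z), turning ∫(-sin(2*sin(z))*cos(z)) dz into ∫(-sin(2*u)) du: now ∫(-sin(2*u)) du.
Step 2. Evaluate the standard form: now cos(2*u)/2.
Step 3. Substitute back u = sin(z): now cos(2*sin(z))/2.
Answer: cos(2*sin(z))/2.


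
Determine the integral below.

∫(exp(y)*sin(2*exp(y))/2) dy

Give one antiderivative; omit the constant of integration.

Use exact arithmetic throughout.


Answer: -cos(2*exp(y))/4.


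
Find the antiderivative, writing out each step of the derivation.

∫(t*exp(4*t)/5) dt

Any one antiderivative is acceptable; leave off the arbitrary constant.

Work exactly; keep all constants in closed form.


Step 1. Integrate ∫(t*exp(4*t)/5) dt by parts with u = t, dv = (exp(4*t)/5) dt, so v = exp(4*t)/20: now t*exp(4*t)/20 + ∫(-exp(4*t)/20) dt.
Step 2. Evaluate the standard form: now t*exp(4*t)/20 - exp(4*t)/80.
Answer: t*exp(4*t)/20 - exp(4*t)/80.


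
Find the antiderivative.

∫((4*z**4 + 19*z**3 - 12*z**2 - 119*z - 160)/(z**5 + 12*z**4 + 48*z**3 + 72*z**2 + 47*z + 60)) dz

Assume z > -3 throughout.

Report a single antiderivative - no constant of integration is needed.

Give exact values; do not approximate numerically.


Answer: -5*log(z + 3) + 4*log(z + 4) + 5*log(z + 5) - 3*atan(z).


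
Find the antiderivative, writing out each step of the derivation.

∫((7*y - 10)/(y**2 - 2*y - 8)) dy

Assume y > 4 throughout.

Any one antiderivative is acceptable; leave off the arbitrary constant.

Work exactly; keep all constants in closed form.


Step 1. Decompose ∫((7*y - 10)/(y**2 - 2*y - 8)) dy by partial fractions, (7*y - 10)/(y**2 - 2*y - 8) = 4/(y + 2) + 3/(y - 4): now ∫(3/(y - 4)) dy + ∫(4/(y + 2)) dy.
Step 2. Evaluate the standard form [assuming y > 4]: now 3*log(y - 4) + ∫(4/(y + 2)) dy.
Step 3. Evaluate the standard form [assuming y > -2]: now 3*log(y - 4) + 4*log(y + 2).
Answer: 3*log(y - 4) + 4*log(y + 2).


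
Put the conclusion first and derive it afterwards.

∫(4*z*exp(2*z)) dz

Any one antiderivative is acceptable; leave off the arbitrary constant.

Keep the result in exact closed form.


The answer is 2*z*exp(2*z) - exp(2*z).
Step 1. Integrate ∫(4*z*exp(2*z)) dz by parts with u = z, dv = (4*exp(2*z)) dz, so v = 2*exp(2*z): now 2*z*exp(2*z) + ∫(-2*exp(2*z)) dz.
Step 2. Evaluate the standard form: now 2*z*exp(2*z) - exp(2*z).
Answer: 2*z*exp(2*z) - exp(2*z).


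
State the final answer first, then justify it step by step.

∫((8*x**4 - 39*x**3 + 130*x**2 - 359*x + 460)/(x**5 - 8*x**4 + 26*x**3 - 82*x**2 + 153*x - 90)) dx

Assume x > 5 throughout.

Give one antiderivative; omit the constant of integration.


The answer is 5*log(x - 5) - 2*log(x - 2) + 5*log(x - 1) - atan(x/3)/3.
Step 1. Decompose ∫((8*x**4 - 39*x**3 + 130*x**2 - 359*x + 460)/(x**5 - 8*x**4 + 26*x**3 - 82*x**2 + 153*x - 90)) dx by partial fractions, (8*x**4 - 39*x**3 + 130*x**2 - 359*x + 460)/(x**5 - 8*x**4 + 26*x**3 - 82*x**2 + 153*x - 90) = -1/(x**2 + 9) + 5/(x - 1) - 2/(x - 2) + 5/(x - 5): now ∫(5/(x - 5)) dx + ∫(-2/(x - 2)) dx + ∫(5/(x - 1)) dx + ∫(-1/(x**2 + 9)) dx.
Step 2. Evaluate the standard form [assuming x > 5]: now 5*log(x - 5) + ∫(-2/(x - 2)) dx + ∫(5/(x - 1)) dx + ∫(-1/(x**2 + 9)) dx.
Step 3. Evaluate the standard form [assuming x > 2]: now 5*log(x - 5) - 2*log(x - 2) + ∫(5/(x - 1)) dx + ∫(-1/(x**2 + 9)) dx.
Step 4. Evaluate the standard form [assuming x > 1]: now 5*log(x - 5) - 2*log(x - 2) + 5*log(x - 1) + ∫(-1/(x**2 + 9)) dx.
Step 5. Evaluate the standard form: now 5*log(x - 5) - 2*log(x - 2) + 5*log(x - 1) - atan(x/3)/3.
Answer: 5*log(x - 5) - 2*log(x - 2) + 5*log(x - 1) - atan(x/3)/3.


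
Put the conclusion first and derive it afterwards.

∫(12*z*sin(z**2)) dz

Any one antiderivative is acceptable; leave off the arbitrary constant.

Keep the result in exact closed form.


The answer is -6*cos(z**2).
Step 1. Substitute u = z**2, turning ∫(12*z*sin(z**2)) dz into ∫(6*sin(u)) du: now ∫(6*sin(u)) du.
Step 2. Evaluate the standard form: now -6*cos(u).
Step 3. Substitute back u = z**2: now -6*cos(z**2).
Answer: -6*cos(z**2).


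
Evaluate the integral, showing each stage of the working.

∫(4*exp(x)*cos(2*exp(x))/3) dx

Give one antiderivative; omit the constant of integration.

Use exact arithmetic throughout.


Step 1. Substitute u = exp(x), turning ∫(4*exp(x)*cos(2*exp(x))/3) dx into ∫(4*cos(2*u)/3) du: now ∫(4*cos(2*u)/3) du.
Step 2. Evaluate the standard form: now 2*sin(2*u)/3.
Step 3. Substitute back u = exp(x): now 2*sin(2*exp(x))/3.
Answer: 2*sin(2*exp(x))/3.


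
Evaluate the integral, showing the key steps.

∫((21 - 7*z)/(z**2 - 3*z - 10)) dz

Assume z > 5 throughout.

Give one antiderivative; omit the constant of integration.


Step 1. Decompose ∫((21 - 7*z)/(z**2 - 3*z - 10)) dz by partial fractions, (21 - 7*z)/(z**2 - 3*z - 10) = -5/(z + 2) - 2/(z - 5): now ∫(-2/(z - 5)) dz + ∫(-5/(z + 2)) dz.
Step 2. Evaluate the standard form [assuming z > -2]: now -5*log(z + 2) + ∫(-2/(z - 5)) dz.
Step 3. Evaluate the standard form [assuming z > 5]: now -2*log(z - 5) - 5*log(z + 2).
Answer: -2*log(z - 5) - 5*log(z + 2).


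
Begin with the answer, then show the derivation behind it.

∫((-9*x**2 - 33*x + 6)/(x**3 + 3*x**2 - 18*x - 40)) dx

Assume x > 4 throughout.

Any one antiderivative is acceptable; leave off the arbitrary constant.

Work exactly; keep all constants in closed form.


The answer is -5*log(x - 4) - 2*log(x + 2) - 2*log(x + 5).
Step 1. Decompose ∫((-9*x**2 - 33*x + 6)/(x**3 + 3*x**2 - 18*x - 40)) dx by partial fractions, (-9*x**2 - 33*x + 6)/(x**3 + 3*x**2 - 18*x - 40) = -2/(x + 5) - 2/(x + 2) - 5/(x - 4): now ∫(-5/(x - 4)) dx + ∫(-2/(x + 2)) dx + ∫(-2/(x + 5)) dx.
Step 2. Evaluate the standard form [assuming x > 4]: now -5*log(x - 4) + ∫(-2/(x + 2)) dx + ∫(-2/(x + 5)) dx.
Step 3. Evaluate the standard form [assuming x > -5]: now -5*log(x - 4) - 2*log(x + 5) + ∫(-2/(x + 2)) dx.
Step 4. Evaluate the standard form [assuming x > -2]: now -5*log(x - 4) - 2*log(x + 2) - 2*log(x + 5).
Answer: -5*log(x - 4) - 2*log(x + 2) - 2*log(x + 5).


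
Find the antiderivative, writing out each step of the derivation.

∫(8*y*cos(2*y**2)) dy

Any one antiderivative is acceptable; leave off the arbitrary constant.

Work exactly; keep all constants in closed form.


Step 1. Substitute u = y**2, turning ∫(8*y*cos(2*y**2)) dy into ∫(4*cos(2*u)) du: now ∫(4*cos(2*u)) du.
Step 2. Evaluate the standard form: now 2*sin(2*u).
Step 3. Substitute back u = y**2: now 2*sin(2*y**2).
Answer: 2*sin(2*y**2).


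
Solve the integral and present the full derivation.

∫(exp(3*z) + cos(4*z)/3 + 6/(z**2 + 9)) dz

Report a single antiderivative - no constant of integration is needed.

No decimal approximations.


Step 1. Rewrite: now ∫(6/(z**2 + 9)) dz + ∫(exp(3*z)) dz + ∫(cos(4*z)/3) dz.
Step 2. Evaluate the standard form: now exp(3*z)/3 + ∫(6/(z**2 + 9)) dz + ∫(cos(4*z)/3) dz.
Step 3. Evaluate the standard form: now exp(3*z)/3 + sin(4*z)/12 + ∫(6/(z**2 + 9)) dz.
Step 4. Evaluate the standard form: now exp(3*z)/3 + sin(4*z)/12 + 2*atan(z/3).
Answer: exp(3*z)/3 + sin(4*z)/12 + 2*atan(z/3).


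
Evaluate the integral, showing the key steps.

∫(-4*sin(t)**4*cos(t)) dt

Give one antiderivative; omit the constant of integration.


Step 1. Substitute u = sin(t), turning ∫(-4*sin(t)**4*cos(t)) dt into ∫(-4*u**4) du: now ∫(-4*u**4) du.
Step 2. Evaluate the standard form: now -4*u**5/5.
Step 3. Substitute back u = sin(t): now -4*sin(t)**5/5.
Answer: -4*sin(t)**5/5.


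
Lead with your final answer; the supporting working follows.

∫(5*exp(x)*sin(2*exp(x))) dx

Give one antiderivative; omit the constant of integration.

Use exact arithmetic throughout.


The answer is -5*cos(2*exp(x))/2.
Step 1. Substitute u = exp(x), turning ∫(5*exp(x)*sin(2*exp(x))) dx into ∫(5*sin(2*u)) du: now ∫(5*sin(2*u)) du.
Step 2. Evaluate the standard form: now -5*cos(2*u)/2.
Step 3. Substitute back u = exp(x): now -5*cos(2*exp(x))/2.
Answer: -5*cos(2*exp(x))/2.


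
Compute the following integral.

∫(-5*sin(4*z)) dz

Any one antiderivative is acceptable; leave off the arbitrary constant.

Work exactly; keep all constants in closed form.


Answer: 5*cos(4*z)/4.


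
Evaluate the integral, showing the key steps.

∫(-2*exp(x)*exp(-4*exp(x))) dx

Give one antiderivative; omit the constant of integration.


Step 1. Substitute u = exp(x), turning ∫(-2*exp(x)*exp(-4*exp(x))) dx into ∫(-2*exp(-4*u)) du: now ∫(-2*exp(-4*u)) du.
Step 2. Evaluate the standard form: now exp(-4*u)/2.
Step 3. Substitute back u = exp(x): now exp(-4*exp(x))/2.
Answer: exp(-4*exp(x))/2.


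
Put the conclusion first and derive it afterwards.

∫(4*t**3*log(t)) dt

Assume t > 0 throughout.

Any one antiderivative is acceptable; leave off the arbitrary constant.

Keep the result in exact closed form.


The answer is t**4*log(t) - t**4/4.
Step 1. Integrate ∫(4*t**3*log(t)) dt by parts with u = log(t), dv = (4*t**3) dt, so v = t**4 [assuming t > 0]: now t**4*log(t) + ∫(-t**3) dt.
Step 2. Evaluate the standard form: now t**4*log(t) - t**4/4.
Answer: t**4*log(t) - t**4/4.


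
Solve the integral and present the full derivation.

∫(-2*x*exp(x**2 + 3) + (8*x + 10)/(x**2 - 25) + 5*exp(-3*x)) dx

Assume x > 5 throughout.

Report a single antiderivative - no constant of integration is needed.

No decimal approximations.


Step 1. Rewrite: now ∫(-2*x*exp(x**2 + 3)) dx + ∫((8*x + 10)/(x**2 - 25)) dx + ∫(5*exp(-3*x)) dx.
Step 2. Substitute u = x**2 + 3, turning ∫(-2*x*exp(x**2 + 3)) dx into ∫(-exp(u)) du: now ∫((8*x + 10)/(x**2 - 25)) dx + ∫(-exp(u)) du + ∫(5*exp(-3*x)) dx.
Step 3. Evaluate the standard form: now -exp(u) + ∫((8*x + 10)/(x**2 - 25)) dx + ∫(5*exp(-3*x)) dx.
Step 4. Substitute back u = x**2 + 3: now -exp(x**2 + 3) + ∫((8*x + 10)/(x**2 - 25)) dx + ∫(5*exp(-3*x)) dx.
Step 5. Evaluate the standard form: now -exp(x**2 + 3) + ∫((8*x + 10)/(x**2 - 25)) dx - 5*exp(-3*x)/3.
Step 6. Decompose ∫((8*x + 10)/(x**2 - 25)) dx by partial fractions, (8*x + 10)/(x**2 - 25) = 3/(x + 5) + 5/(x - 5): now -exp(x**2 + 3) + ∫(5/(x - 5)) dx + ∫(3/(x + 5)) dx - 5*exp(-3*x)/3.
Step 7. Evaluate the standard form [assuming x > -5]: now -exp(x**2 + 3) + 3*log(x + 5) + ∫(5/(x - 5)) dx - 5*exp(-3*x)/3.
Step 8. Evaluate the standard form [assuming x > 5]: now -exp(x**2 + 3) + 5*log(x - 5) + 3*log(x + 5) - 5*exp(-3*x)/3.
Answer: -exp(x**2 + 3) + 5*log(x - 5) + 3*log(x + 5) - 5*exp(-3*x)/3.


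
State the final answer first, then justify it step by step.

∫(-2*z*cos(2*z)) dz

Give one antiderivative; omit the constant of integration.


The answer is -z*sin(2*z) - cos(2*z)/2.
Step 1. Integrate ∫(-2*z*cos(2*z)) dz by parts with u = z, dv = (-2*cos(2*z)) dz, so v = -sin(2*z): now -z*sin(2*z) + ∫(sin(2*z)) dz.
Step 2. Evaluate the standard form: now -z*sin(2*z) - cos(2*z)/2.
Answer: -z*sin(2*z) - cos(2*z)/2.


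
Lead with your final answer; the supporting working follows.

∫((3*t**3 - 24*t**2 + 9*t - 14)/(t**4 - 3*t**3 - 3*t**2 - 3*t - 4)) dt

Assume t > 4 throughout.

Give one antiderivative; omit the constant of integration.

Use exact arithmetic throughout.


The answer is -2*log(t - 4) + 5*log(t + 1) - 2*atan(t).
Step 1. Decompose ∫((3*t**3 - 24*t**2 + 9*t - 14)/(t**4 - 3*t**3 - 3*t**2 - 3*t - 4)) dt by partial fractions, (3*t**3 - 24*t**2 + 9*t - 14)/(t**4 - 3*t**3 - 3*t**2 - 3*t - 4) = -2/(t**2 + 1) + 5/(t + 1) - 2/(t - 4): now ∫(-2/(t - 4)) dt + ∫(5/(t + 1)) dt + ∫(-2/(t**2 + 1)) dt.
Step 2. Evaluate the standard form [assuming t > -1]: now 5*log(t + 1) + ∫(-2/(t - 4)) dt + ∫(-2/(t**2 + 1)) dt.
Step 3. Evaluate the standard form [assuming t > 4]: now -2*log(t - 4) + 5*log(t + 1) + ∫(-2/(t**2 + 1)) dt.
Step 4. Evaluate the standard form: now -2*log(t - 4) + 5*log(t + 1) - 2*atan(t).
Answer: -2*log(t - 4) + 5*log(t + 1) - 2*atan(t).
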